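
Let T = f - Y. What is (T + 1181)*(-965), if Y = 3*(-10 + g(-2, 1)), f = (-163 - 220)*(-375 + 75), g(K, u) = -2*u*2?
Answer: -112058695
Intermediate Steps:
g(K, u) = -4*u
f = 114900 (f = -383*(-300) = 114900)
Y = -42 (Y = 3*(-10 - 4*1) = 3*(-10 - 4) = 3*(-14) = -42)
T = 114942 (T = 114900 - 1*(-42) = 114900 + 42 = 114942)
(T + 1181)*(-965) = (114942 + 1181)*(-965) = 116123*(-965) = -112058695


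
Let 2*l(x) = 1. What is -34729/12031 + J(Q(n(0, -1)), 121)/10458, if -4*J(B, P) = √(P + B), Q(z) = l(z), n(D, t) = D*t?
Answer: -34729/12031 - √6/9296 ≈ -2.8869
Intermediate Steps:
l(x) = ½ (l(x) = (½)*1 = ½)
Q(z) = ½
J(B, P) = -√(B + P)/4 (J(B, P) = -√(P + B)/4 = -√(B + P)/4)
-34729/12031 + J(Q(n(0, -1)), 121)/10458 = -34729/12031 - √(½ + 121)/4/10458 = -34729*1/12031 - 9*√6/8*(1/10458) = -34729/12031 - 9*√6/8*(1/10458) = -34729/12031 - √6/9296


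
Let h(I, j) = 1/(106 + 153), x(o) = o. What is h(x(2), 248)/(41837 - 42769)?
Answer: -1/241388 ≈ -4.1427e-6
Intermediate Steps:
h(I, j) = 1/259
h(x(2), 248)/(41837 - 42769) = 1/(259*(41837 - 42769)) = (1/259)/(-932) = (1/259)*(-1/932) = -1/241388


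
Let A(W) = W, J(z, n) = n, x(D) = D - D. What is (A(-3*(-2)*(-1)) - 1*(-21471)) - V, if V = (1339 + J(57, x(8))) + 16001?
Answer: 4125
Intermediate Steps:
x(D) = 0
V = 17340 (V = (1339 + 0) + 16001 = 1339 + 16001 = 17340)
(A(-3*(-2)*(-1)) - 1*(-21471)) - V = (-3*(-2)*(-1) - 1*(-21471)) - 1*17340 = (6*(-1) + 21471) - 17340 = (-6 + 21471) - 17340 = 21465 - 17340 = 4125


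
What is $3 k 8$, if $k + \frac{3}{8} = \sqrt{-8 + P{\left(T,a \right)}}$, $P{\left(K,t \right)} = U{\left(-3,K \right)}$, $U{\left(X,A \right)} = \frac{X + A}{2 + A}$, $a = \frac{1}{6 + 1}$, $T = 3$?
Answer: $-9 + 48 i \sqrt{2} \approx -9.0 + 67.882 i$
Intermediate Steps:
$a = \frac{1}{7} \approx 0.14286$
$U{\left(X,A \right)} = \frac{A + X}{2 + A}$
$P{\left(K,t \right)} = \frac{-3 + K}{2 + K}$ ($P{\left(K,t \right)} = \frac{K - 3}{2 + K} = \frac{-3 + K}{2 + K}$)
$k = - \frac{3}{8} + 2 i \sqrt{2}$ ($k = - \frac{3}{8} + \sqrt{-8 + \frac{-3 + 3}{2 + 3}} = - \frac{3}{8} + \sqrt{-8 + \frac{1}{5} \cdot 0} = - \frac{3}{8} + \sqrt{-8 + 0} = - \frac{3}{8} + \sqrt{-8} = - \frac{3}{8} + 2 i \sqrt{2} \approx -0.375 + 2.8284 i$)
$3 k 8 = 3 \left(- \frac{3}{8} + 2 i \sqrt{2}\right) 8 = \left(- \frac{9}{8} + 6 i \sqrt{2}\right) 8 = -9 + 48 i \sqrt{2}$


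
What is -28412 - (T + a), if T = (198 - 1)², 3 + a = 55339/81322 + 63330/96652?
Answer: -904690990745/13458791 ≈ -67219.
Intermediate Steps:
a = -22399066/13458791 (a = -3 + (55339/81322 + 63330/96652) = -3 + (55339*(1/81322) + 63330*(1/96652)) = -3 + (55339/81322 + 31665/48326) = -3 + 17977307/13458791 = -22399066/13458791 ≈ -1.6643)
T = 38809 (T = 197² = 38809)
-28412 - (T + a) = -28412 - (38809 - 22399066/13458791) = -28412 - 1*522299820853/13458791 = -28412 - 522299820853/13458791 = -904690990745/13458791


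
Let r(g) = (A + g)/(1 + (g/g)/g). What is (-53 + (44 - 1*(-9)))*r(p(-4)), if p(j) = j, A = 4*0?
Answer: 0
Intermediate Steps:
A = 0
r(g) = g/(1 + 1/g) (r(g) = (0 + g)/(1 + (g/g)/g) = g/(1 + 1/g))
(-53 + (44 - 1*(-9)))*r(p(-4)) = (-53 + (44 - 1*(-9)))*((-4)²/(1 - 4)) = (-53 + (44 + 9))*(16/(-3)) = (-53 + 53)*(16*(-⅓)) = 0*(-16/3) = 0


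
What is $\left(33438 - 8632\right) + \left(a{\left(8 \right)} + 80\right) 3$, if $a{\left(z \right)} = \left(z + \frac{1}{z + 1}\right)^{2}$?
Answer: $\frac{681571}{27} \approx 25243.0$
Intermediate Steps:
$a{\left(z \right)} = \left(z + \frac{1}{1 + z}\right)^{2}$
$\left(33438 - 8632\right) + \left(a{\left(8 \right)} + 80\right) 3 = \left(33438 - 8632\right) + \left(\frac{\left(1 + 8 + 8^{2}\right)^{2}}{\left(1 + 8\right)^{2}} + 80\right) 3 = 24806 + \left(\frac{\left(1 + 8 + 64\right)^{2}}{81} + 80\right) 3 = 24806 + \left(\frac{73^{2}}{81} + 80\right) 3 = 24806 + \left(\frac{1}{81} \cdot 5329 + 80\right) 3 = 24806 + \left(\frac{5329}{81} + 80\right) 3 = 24806 + \frac{11809}{81} \cdot 3 = 24806 + \frac{11809}{27} = \frac{681571}{27}$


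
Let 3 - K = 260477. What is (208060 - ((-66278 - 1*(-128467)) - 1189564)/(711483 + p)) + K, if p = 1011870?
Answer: -90326696767/1723353 ≈ -52413.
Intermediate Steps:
K = -260474 (K = 3 - 1*260477 = 3 - 260477 = -260474)
(208060 - ((-66278 - 1*(-128467)) - 1189564)/(711483 + p)) + K = (208060 - ((-66278 - 1*(-128467)) - 1189564)/(711483 + 1011870)) - 260474 = (208060 - ((-66278 + 128467) - 1189564)/1723353) - 260474 = (208060 - (62189 - 1189564)/1723353) - 260474 = (208060 - (-1127375)/1723353) - 260474 = (208060 - 1*(-1127375/1723353)) - 260474 = (208060 + 1127375/1723353) - 260474 = 358561952555/1723353 - 260474 = -90326696767/1723353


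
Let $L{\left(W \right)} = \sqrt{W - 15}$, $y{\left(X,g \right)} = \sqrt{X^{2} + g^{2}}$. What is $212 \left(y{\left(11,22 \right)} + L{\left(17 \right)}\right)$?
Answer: $212 \sqrt{2} + 2332 \sqrt{5} \approx 5514.3$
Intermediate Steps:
$L{\left(W \right)} = \sqrt{-15 + W}$
$212 \left(y{\left(11,22 \right)} + L{\left(17 \right)}\right) = 212 \left(\sqrt{11^{2} + 22^{2}} + \sqrt{-15 + 17}\right) = 212 \left(\sqrt{121 + 484} + \sqrt{2}\right) = 212 \left(\sqrt{605} + \sqrt{2}\right) = 212 \left(11 \sqrt{5} + \sqrt{2}\right) = 212 \left(\sqrt{2} + 11 \sqrt{5}\right) = 212 \sqrt{2} + 2332 \sqrt{5}$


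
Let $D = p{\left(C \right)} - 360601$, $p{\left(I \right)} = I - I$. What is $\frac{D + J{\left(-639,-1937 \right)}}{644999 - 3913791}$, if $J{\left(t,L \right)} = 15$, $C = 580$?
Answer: $\frac{180293}{1634396} \approx 0.11031$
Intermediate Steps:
$p{\left(I \right)} = 0$
$D = -360601$ ($D = 0 - 360601 = -360601$)
$\frac{D + J{\left(-639,-1937 \right)}}{644999 - 3913791} = \frac{-360601 + 15}{644999 - 3913791} = - \frac{360586}{-3268792} = \left(-360586\right) \left(- \frac{1}{3268792}\right) = \frac{180293}{1634396}$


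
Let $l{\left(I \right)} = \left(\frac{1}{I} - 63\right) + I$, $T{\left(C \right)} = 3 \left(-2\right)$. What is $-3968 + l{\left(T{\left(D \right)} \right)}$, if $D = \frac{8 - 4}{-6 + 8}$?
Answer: $- \frac{24223}{6} \approx -4037.2$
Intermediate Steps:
$D = 2$ ($D = \frac{4}{2} = 4 \cdot \frac{1}{2} = 2$)
$T{\left(C \right)} = -6$
$l{\left(I \right)} = -63 + I + \frac{1}{I}$ ($l{\left(I \right)} = \left(-63 + \frac{1}{I}\right) + I = -63 + I + \frac{1}{I}$)
$-3968 + l{\left(T{\left(D \right)} \right)} = -3968 - \left(69 + \frac{1}{6}\right) = -3968 - \frac{415}{6} = - \frac{24223}{6}$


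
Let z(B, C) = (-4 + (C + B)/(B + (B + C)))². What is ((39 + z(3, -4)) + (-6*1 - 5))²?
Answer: 37249/16 ≈ 2328.1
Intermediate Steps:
z(B, C) = (-4 + (B + C)/(C + 2*B))²
((39 + z(3, -4)) + (-6*1 - 5))² = ((39 + (3*(-4) + 7*3)²/(-4 + 2*3)²) + (-6*1 - 5))² = ((39 + (-12 + 21)²/(-4 + 6)²) + (-6 - 5))² = ((39 + 9²/2²) - 11)² = ((39 + (¼)*81) - 11)² = ((39 + 81/4) - 11)² = (237/4 - 11)² = (193/4)² = 37249/16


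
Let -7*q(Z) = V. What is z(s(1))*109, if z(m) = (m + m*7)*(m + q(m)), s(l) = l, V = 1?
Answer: 5232/7 ≈ 747.43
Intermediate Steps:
q(Z) = -⅐ (q(Z) = -⅐*1 = -⅐)
z(m) = 8*m*(-⅐ + m) (z(m) = (m + m*7)*(m - ⅐) = (m + 7*m)*(-⅐ + m) = (8*m)*(-⅐ + m) = 8*m*(-⅐ + m))
z(s(1))*109 = ((8/7)*1*(-1 + 7*1))*109 = ((8/7)*1*(-1 + 7))*109 = ((8/7)*1*6)*109 = (48/7)*109 = 5232/7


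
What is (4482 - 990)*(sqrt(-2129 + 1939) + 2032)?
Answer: 7095744 + 3492*I*sqrt(190) ≈ 7.0957e+6 + 48134.0*I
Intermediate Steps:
(4482 - 990)*(sqrt(-2129 + 1939) + 2032) = 3492*(sqrt(-190) + 2032) = 3492*(I*sqrt(190) + 2032) = 3492*(2032 + I*sqrt(190)) = 7095744 + 3492*I*sqrt(190)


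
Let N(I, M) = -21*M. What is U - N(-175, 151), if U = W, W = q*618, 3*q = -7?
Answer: 1729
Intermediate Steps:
q = -7/3 (q = (1/3)*(-7) = -7/3 ≈ -2.3333)
W = -1442 (W = -7/3*618 = -1442)
U = -1442
U - N(-175, 151) = -1442 - (-21)*151 = -1442 - 1*(-3171) = -1442 + 3171 = 1729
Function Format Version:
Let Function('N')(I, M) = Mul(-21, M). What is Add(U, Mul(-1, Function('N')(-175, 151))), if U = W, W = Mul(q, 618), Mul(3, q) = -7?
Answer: 1729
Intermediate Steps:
q = Rational(-7, 3) (q = Mul(Rational(1, 3), -7) = Rational(-7, 3) ≈ -2.3333)
W = -1442 (W = Mul(Rational(-7, 3), 618) = -1442)
U = -1442
Add(U, Mul(-1, Function('N')(-175, 151))) = Add(-1442, Mul(-1, Mul(-21, 151))) = Add(-1442, Mul(-1, -3171)) = Add(-1442, 3171) = 1729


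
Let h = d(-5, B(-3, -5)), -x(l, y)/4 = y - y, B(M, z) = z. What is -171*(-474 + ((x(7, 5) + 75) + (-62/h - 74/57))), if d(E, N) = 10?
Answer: 347556/5 ≈ 69511.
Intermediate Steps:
x(l, y) = 0 (x(l, y) = -4*(y - y) = -4*0 = 0)
h = 10
-171*(-474 + ((x(7, 5) + 75) + (-62/h - 74/57))) = -171*(-474 + ((0 + 75) + (-62/10 - 74/57))) = -171*(-474 + (75 + (-62*1/10 - 74*1/57))) = -171*(-474 + (75 + (-31/5 - 74/57))) = -171*(-474 + (75 - 2137/285)) = -171*(-474 + 19238/285) = -171*(-115852/285) = 347556/5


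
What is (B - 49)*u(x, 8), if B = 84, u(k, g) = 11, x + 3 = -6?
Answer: 385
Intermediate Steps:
x = -9 (x = -3 - 6 = -9)
(B - 49)*u(x, 8) = (84 - 49)*11 = 35*11 = 385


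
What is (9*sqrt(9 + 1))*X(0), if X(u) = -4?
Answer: -36*sqrt(10) ≈ -113.84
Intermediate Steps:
(9*sqrt(9 + 1))*X(0) = (9*sqrt(9 + 1))*(-4) = (9*sqrt(10))*(-4) = -36*sqrt(10)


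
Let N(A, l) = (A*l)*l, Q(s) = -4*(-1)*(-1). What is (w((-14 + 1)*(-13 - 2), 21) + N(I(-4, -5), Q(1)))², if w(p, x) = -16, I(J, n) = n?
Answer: 9216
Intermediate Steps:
Q(s) = -4 (Q(s) = 4*(-1) = -4)
N(A, l) = A*l²
(w((-14 + 1)*(-13 - 2), 21) + N(I(-4, -5), Q(1)))² = (-16 - 5*(-4)²)² = (-16 - 5*16)² = (-16 - 80)² = (-96)² = 9216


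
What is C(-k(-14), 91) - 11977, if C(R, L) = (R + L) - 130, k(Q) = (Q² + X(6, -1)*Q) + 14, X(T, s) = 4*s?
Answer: -12282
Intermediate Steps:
k(Q) = 14 + Q² - 4*Q (k(Q) = (Q² + (4*(-1))*Q) + 14 = (Q² - 4*Q) + 14 = 14 + Q² - 4*Q)
C(R, L) = -130 + L + R (C(R, L) = (L + R) - 130 = -130 + L + R)
C(-k(-14), 91) - 11977 = (-130 + 91 - (14 + (-14)² - 4*(-14))) - 11977 = (-130 + 91 - (14 + 196 + 56)) - 11977 = (-130 + 91 - 1*266) - 11977 = (-130 + 91 - 266) - 11977 = -305 - 11977 = -12282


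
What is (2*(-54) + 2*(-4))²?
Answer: 13456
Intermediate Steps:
(2*(-54) + 2*(-4))² = (-108 - 8)² = (-116)² = 13456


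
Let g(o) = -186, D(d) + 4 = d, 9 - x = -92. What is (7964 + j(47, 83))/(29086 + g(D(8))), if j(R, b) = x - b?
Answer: 3991/14450 ≈ 0.27619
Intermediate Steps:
x = 101 (x = 9 - 1*(-92) = 9 + 92 = 101)
D(d) = -4 + d
j(R, b) = 101 - b
(7964 + j(47, 83))/(29086 + g(D(8))) = (7964 + (101 - 1*83))/(29086 - 186) = (7964 + (101 - 83))/28900 = (7964 + 18)*(1/28900) = 7982*(1/28900) = 3991/14450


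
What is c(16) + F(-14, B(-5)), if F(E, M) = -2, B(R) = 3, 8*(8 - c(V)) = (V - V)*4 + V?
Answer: 4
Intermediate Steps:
c(V) = 8 - V/8 (c(V) = 8 - ((V - V)*4 + V)/8 = 8 - (0*4 + V)/8 = 8 - (0 + V)/8 = 8 - V/8)
c(16) + F(-14, B(-5)) = (8 - ⅛*16) - 2 = (8 - 2) - 2 = 6 - 2 = 4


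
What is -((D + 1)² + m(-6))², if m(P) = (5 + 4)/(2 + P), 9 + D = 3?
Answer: -8281/16 ≈ -517.56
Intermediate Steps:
D = -6 (D = -9 + 3 = -6)
m(P) = 9/(2 + P)
-((D + 1)² + m(-6))² = -((-6 + 1)² + 9/(2 - 6))² = -((-5)² + 9/(-4))² = -(25 + 9*(-¼))² = -(25 - 9/4)² = -(91/4)² = -1*8281/16 = -8281/16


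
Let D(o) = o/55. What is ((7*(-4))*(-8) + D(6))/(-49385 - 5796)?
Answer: -12326/3034955 ≈ -0.0040613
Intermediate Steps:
D(o) = o/55 (D(o) = o*(1/55) = o/55)
((7*(-4))*(-8) + D(6))/(-49385 - 5796) = ((7*(-4))*(-8) + (1/55)*6)/(-49385 - 5796) = (-28*(-8) + 6/55)/(-55181) = (224 + 6/55)*(-1/55181) = (12326/55)*(-1/55181) = -12326/3034955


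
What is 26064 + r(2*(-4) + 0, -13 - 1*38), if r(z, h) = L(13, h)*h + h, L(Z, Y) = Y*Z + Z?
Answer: 59163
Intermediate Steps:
L(Z, Y) = Z + Y*Z
r(z, h) = h + h*(13 + 13*h) (r(z, h) = (13*(1 + h))*h + h = (13 + 13*h)*h + h = h*(13 + 13*h) + h = h + h*(13 + 13*h))
26064 + r(2*(-4) + 0, -13 - 1*38) = 26064 + (-13 - 1*38)*(14 + 13*(-13 - 1*38)) = 26064 + (-13 - 38)*(14 + 13*(-13 - 38)) = 26064 - 51*(14 + 13*(-51)) = 26064 - 51*(14 - 663) = 26064 - 51*(-649) = 26064 + 33099 = 59163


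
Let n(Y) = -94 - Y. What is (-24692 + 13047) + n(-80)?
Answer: -11659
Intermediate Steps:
(-24692 + 13047) + n(-80) = (-24692 + 13047) + (-94 - 1*(-80)) = -11645 + (-94 + 80) = -11645 - 14 = -11659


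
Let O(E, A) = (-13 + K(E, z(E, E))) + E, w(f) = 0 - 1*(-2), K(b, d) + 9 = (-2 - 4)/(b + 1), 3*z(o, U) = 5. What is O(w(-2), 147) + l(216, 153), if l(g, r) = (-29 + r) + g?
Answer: 318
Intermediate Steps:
z(o, U) = 5/3 (z(o, U) = (⅓)*5 = 5/3)
K(b, d) = -9 - 6/(1 + b) (K(b, d) = -9 + (-2 - 4)/(b + 1) = -9 - 6/(1 + b))
w(f) = 2 (w(f) = 0 + 2 = 2)
l(g, r) = -29 + g + r
O(E, A) = -13 + E + 3*(-5 - 3*E)/(1 + E) (O(E, A) = (-13 + 3*(-5 - 3*E)/(1 + E)) + E = -13 + E + 3*(-5 - 3*E)/(1 + E))
O(w(-2), 147) + l(216, 153) = (-28 + 2² - 21*2)/(1 + 2) + (-29 + 216 + 153) = (-28 + 4 - 42)/3 + 340 = (⅓)*(-66) + 340 = -22 + 340 = 318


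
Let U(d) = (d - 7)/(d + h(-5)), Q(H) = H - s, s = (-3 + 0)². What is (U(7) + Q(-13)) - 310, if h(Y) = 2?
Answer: -332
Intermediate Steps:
s = 9 (s = (-3)² = 9)
Q(H) = -9 + H (Q(H) = H - 1*9 = H - 9 = -9 + H)
U(d) = (-7 + d)/(2 + d) (U(d) = (d - 7)/(d + 2) = (-7 + d)/(2 + d))
(U(7) + Q(-13)) - 310 = ((-7 + 7)/(2 + 7) + (-9 - 13)) - 310 = (0/9 - 22) - 310 = ((⅑)*0 - 22) - 310 = (0 - 22) - 310 = -22 - 310 = -332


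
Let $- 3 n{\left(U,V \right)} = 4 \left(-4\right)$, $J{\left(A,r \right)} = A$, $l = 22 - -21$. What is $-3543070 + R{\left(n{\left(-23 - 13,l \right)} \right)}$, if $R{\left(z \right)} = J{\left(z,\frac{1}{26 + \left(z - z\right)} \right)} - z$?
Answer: $-3543070$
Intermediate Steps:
$l = 43$ ($l = 22 + 21 = 43$)
$n{\left(U,V \right)} = \frac{16}{3}$ ($n{\left(U,V \right)} = - \frac{4 \left(-4\right)}{3} = \left(- \frac{1}{3}\right) \left(-16\right) = \frac{16}{3}$)
$R{\left(z \right)} = 0$ ($R{\left(z \right)} = z - z = 0$)
$-3543070 + R{\left(n{\left(-23 - 13,l \right)} \right)} = -3543070 + 0 = -3543070$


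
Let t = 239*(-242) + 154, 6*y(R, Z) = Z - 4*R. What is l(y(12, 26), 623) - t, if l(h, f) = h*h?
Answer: 519277/9 ≈ 57697.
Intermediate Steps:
y(R, Z) = -2*R/3 + Z/6 (y(R, Z) = (Z - 4*R)/6 = -2*R/3 + Z/6)
l(h, f) = h**2
t = -57684 (t = -57838 + 154 = -57684)
l(y(12, 26), 623) - t = (-2/3*12 + (1/6)*26)**2 - 1*(-57684) = (-8 + 13/3)**2 + 57684 = (-11/3)**2 + 57684 = 121/9 + 57684 = 519277/9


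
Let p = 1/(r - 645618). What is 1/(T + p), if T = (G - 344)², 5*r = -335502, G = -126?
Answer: 3563592/787197472795 ≈ 4.5269e-6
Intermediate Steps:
r = -335502/5 (r = (⅕)*(-335502) = -335502/5 ≈ -67100.)
p = -5/3563592 (p = 1/(-335502/5 - 645618) = 1/(-3563592/5) = -5/3563592 ≈ -1.4031e-6)
T = 220900 (T = (-126 - 344)² = (-470)² = 220900)
1/(T + p) = 1/(220900 - 5/3563592) = 1/(787197472795/3563592) = 3563592/787197472795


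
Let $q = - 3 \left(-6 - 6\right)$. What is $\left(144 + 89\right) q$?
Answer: $8388$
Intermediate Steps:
$q = 36$ ($q = \left(-3\right) \left(-12\right) = 36$)
$\left(144 + 89\right) q = \left(144 + 89\right) 36 = 233 \cdot 36 = 8388$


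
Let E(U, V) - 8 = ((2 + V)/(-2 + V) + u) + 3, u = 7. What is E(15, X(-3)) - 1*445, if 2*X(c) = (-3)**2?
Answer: -2122/5 ≈ -424.40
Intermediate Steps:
X(c) = 9/2 (X(c) = (1/2)*(-3)**2 = (1/2)*9 = 9/2)
E(U, V) = 18 + (2 + V)/(-2 + V) (E(U, V) = 8 + (((2 + V)/(-2 + V) + 7) + 3) = 8 + ((7 + (2 + V)/(-2 + V)) + 3) = 8 + (10 + (2 + V)/(-2 + V)) = 18 + (2 + V)/(-2 + V))
E(15, X(-3)) - 1*445 = (-34 + 19*(9/2))/(-2 + 9/2) - 1*445 = (-34 + 171/2)/(5/2) - 445 = (2/5)*(103/2) - 445 = 103/5 - 445 = -2122/5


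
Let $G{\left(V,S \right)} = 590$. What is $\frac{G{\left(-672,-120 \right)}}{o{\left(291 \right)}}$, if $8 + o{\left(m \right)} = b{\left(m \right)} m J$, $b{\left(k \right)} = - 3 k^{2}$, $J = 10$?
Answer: $- \frac{295}{369632569} \approx -7.9809 \cdot 10^{-7}$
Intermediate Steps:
$o{\left(m \right)} = -8 - 30 m^{3}$ ($o{\left(m \right)} = -8 + - 3 m^{2} m 10 = -8 + - 3 m^{3} \cdot 10 = -8 - 30 m^{3}$)
$\frac{G{\left(-672,-120 \right)}}{o{\left(291 \right)}} = \frac{590}{-8 - 30 \cdot 291^{3}} = \frac{590}{-8 - 739265130} = \frac{590}{-739265138} = 590 \left(- \frac{1}{739265138}\right) = - \frac{295}{369632569}$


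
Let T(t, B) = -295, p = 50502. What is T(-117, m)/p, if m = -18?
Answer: -295/50502 ≈ -0.0058414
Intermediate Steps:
T(-117, m)/p = -295/50502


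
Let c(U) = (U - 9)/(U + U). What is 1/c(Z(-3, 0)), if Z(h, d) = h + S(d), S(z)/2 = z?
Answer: 1/2 ≈ 0.50000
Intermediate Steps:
S(z) = 2*z
Z(h, d) = h + 2*d
c(U) = (-9 + U)/(2*U) (c(U) = (-9 + U)/((2*U)) = (-9 + U)*(1/(2*U)) = (-9 + U)/(2*U))
1/c(Z(-3, 0)) = 1/((-9 + (-3 + 2*0))/(2*(-3 + 2*0))) = 1/((-9 + (-3 + 0))/(2*(-3 + 0))) = 1/((1/2)*(-9 - 3)/(-3)) = 1/((1/2)*(-1/3)*(-12)) = 1/2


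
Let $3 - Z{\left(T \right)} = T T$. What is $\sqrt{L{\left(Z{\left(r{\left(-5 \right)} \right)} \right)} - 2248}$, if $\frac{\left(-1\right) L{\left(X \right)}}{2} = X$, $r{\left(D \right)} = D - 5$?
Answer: $i \sqrt{2054} \approx 45.321 i$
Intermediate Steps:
$r{\left(D \right)} = -5 + D$
$Z{\left(T \right)} = 3 - T^{2}$ ($Z{\left(T \right)} = 3 - T T = 3 - T^{2}$)
$L{\left(X \right)} = - 2 X$
$\sqrt{L{\left(Z{\left(r{\left(-5 \right)} \right)} \right)} - 2248} = \sqrt{- 2 \left(3 - \left(-5 - 5\right)^{2}\right) - 2248} = \sqrt{- 2 \left(3 - \left(-10\right)^{2}\right) - 2248} = \sqrt{- 2 \left(3 - 100\right) - 2248} = \sqrt{\left(-2\right) \left(-97\right) - 2248} = \sqrt{194 - 2248} = \sqrt{-2054} = i \sqrt{2054}$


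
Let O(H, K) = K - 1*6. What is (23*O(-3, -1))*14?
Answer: -2254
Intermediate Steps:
O(H, K) = -6 + K (O(H, K) = K - 6 = -6 + K)
(23*O(-3, -1))*14 = (23*(-6 - 1))*14 = (23*(-7))*14 = -161*14 = -2254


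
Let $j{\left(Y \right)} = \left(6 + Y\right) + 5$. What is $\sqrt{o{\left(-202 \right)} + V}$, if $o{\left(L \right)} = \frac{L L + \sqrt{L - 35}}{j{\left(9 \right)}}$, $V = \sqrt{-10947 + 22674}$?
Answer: $\frac{\sqrt{204020 + 300 \sqrt{1303} + 5 i \sqrt{237}}}{10} \approx 46.352 + 0.0083032 i$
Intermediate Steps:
$j{\left(Y \right)} = 11 + Y$
$V = 3 \sqrt{1303}$ ($V = \sqrt{11727} = 3 \sqrt{1303} \approx 108.29$)
$o{\left(L \right)} = \frac{L^{2}}{20} + \frac{\sqrt{-35 + L}}{20}$ ($o{\left(L \right)} = \frac{L L + \sqrt{L - 35}}{11 + 9} = \frac{L^{2} + \sqrt{-35 + L}}{20} = \left(L^{2} + \sqrt{-35 + L}\right) \frac{1}{20} = \frac{L^{2}}{20} + \frac{\sqrt{-35 + L}}{20}$)
$\sqrt{o{\left(-202 \right)} + V} = \sqrt{\left(\frac{\left(-202\right)^{2}}{20} + \frac{\sqrt{-35 - 202}}{20}\right) + 3 \sqrt{1303}} = \sqrt{\left(\frac{1}{20} \cdot 40804 + \frac{\sqrt{-237}}{20}\right) + 3 \sqrt{1303}} = \sqrt{\left(\frac{10201}{5} + \frac{i \sqrt{237}}{20}\right) + 3 \sqrt{1303}} = \sqrt{\frac{10201}{5} + 3 \sqrt{1303} + \frac{i \sqrt{237}}{20}}$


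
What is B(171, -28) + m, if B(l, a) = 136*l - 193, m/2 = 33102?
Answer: 89267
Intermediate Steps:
m = 66204 (m = 2*33102 = 66204)
B(l, a) = -193 + 136*l
B(171, -28) + m = (-193 + 136*171) + 66204 = (-193 + 23256) + 66204 = 23063 + 66204 = 89267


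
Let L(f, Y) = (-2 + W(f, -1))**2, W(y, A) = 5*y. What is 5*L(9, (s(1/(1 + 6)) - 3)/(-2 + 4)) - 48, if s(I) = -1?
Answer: 9197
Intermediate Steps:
L(f, Y) = (-2 + 5*f)**2
5*L(9, (s(1/(1 + 6)) - 3)/(-2 + 4)) - 48 = 5*(-2 + 5*9)**2 - 48 = 5*(-2 + 45)**2 - 48 = 5*43**2 - 48 = 5*1849 - 48 = 9245 - 48 = 9197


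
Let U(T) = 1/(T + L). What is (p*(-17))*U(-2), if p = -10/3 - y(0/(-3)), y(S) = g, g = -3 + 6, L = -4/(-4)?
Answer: -323/3 ≈ -107.67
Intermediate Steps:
L = 1 (L = -4*(-¼) = 1)
U(T) = 1/(1 + T) (U(T) = 1/(T + 1) = 1/(1 + T))
g = 3
y(S) = 3
p = -19/3 (p = -10/3 - 1*3 = -10*⅓ - 3 = -10/3 - 3 = -19/3 ≈ -6.3333)
(p*(-17))*U(-2) = (-19/3*(-17))/(1 - 2) = (323/3)/(-1) = (323/3)*(-1) = -323/3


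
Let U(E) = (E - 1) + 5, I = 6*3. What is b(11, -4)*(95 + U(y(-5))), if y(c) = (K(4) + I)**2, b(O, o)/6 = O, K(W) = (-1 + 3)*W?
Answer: 51150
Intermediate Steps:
K(W) = 2*W
b(O, o) = 6*O
I = 18
y(c) = 676 (y(c) = (2*4 + 18)**2 = (8 + 18)**2 = 26**2 = 676)
U(E) = 4 + E (U(E) = (-1 + E) + 5 = 4 + E)
b(11, -4)*(95 + U(y(-5))) = (6*11)*(95 + (4 + 676)) = 66*(95 + 680) = 66*775 = 51150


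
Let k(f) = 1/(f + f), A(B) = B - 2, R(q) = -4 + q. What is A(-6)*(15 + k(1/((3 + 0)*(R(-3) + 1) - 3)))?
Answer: -36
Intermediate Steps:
A(B) = -2 + B
k(f) = 1/(2*f)
A(-6)*(15 + k(1/((3 + 0)*(R(-3) + 1) - 3))) = (-2 - 6)*(15 + 1/(2*(1/((3 + 0)*((-4 - 3) + 1) - 3)))) = -8*(15 + 1/(2*(1/(3*(-7 + 1) - 3)))) = -8*(15 + 1/(2*(1/(3*(-6) - 3)))) = -8*(15 + 1/(2*(1/(-18 - 3)))) = -8*(15 + 1/(2*(1/(-21)))) = -8*(15 + 1/(2*(-1/21))) = -8*(15 + (½)*(-21)) = -8*(15 - 21/2) = -8*9/2 = -36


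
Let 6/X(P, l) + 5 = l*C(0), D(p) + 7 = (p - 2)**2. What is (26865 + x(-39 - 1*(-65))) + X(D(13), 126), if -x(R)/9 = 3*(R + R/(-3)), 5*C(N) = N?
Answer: 131979/5 ≈ 26396.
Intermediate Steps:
C(N) = N/5
x(R) = -18*R (x(R) = -27*(R + R/(-3)) = -27*(R + R*(-1/3)) = -27*(R - R/3) = -27*2*R/3 = -18*R)
D(p) = -7 + (-2 + p)**2 (D(p) = -7 + (p - 2)**2 = -7 + (-2 + p)**2)
X(P, l) = -6/5 (X(P, l) = 6/(-5 + l*((1/5)*0)) = 6/(-5 + l*0) = 6/(-5 + 0) = 6/(-5) = 6*(-1/5) = -6/5)
(26865 + x(-39 - 1*(-65))) + X(D(13), 126) = (26865 - 18*(-39 - 1*(-65))) - 6/5 = (26865 - 18*(-39 + 65)) - 6/5 = (26865 - 18*26) - 6/5 = (26865 - 468) - 6/5 = 26397 - 6/5 = 131979/5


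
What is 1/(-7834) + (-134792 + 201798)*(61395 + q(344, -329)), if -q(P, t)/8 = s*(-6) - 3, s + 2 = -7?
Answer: 32013601218947/7834 ≈ 4.0865e+9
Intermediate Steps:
s = -9 (s = -2 - 7 = -9)
q(P, t) = -408 (q(P, t) = -8*(-9*(-6) - 3) = -8*(54 - 3) = -8*51 = -408)
1/(-7834) + (-134792 + 201798)*(61395 + q(344, -329)) = 1/(-7834) + (-134792 + 201798)*(61395 - 408) = -1/7834 + 67006*60987 = -1/7834 + 4086494922 = 32013601218947/7834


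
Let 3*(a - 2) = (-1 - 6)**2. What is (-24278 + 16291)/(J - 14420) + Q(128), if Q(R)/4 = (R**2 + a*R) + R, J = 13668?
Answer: 170204569/2256 ≈ 75445.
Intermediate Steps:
a = 55/3 (a = 2 + (-1 - 6)**2/3 = 2 + (1/3)*(-7)**2 = 2 + (1/3)*49 = 2 + 49/3 = 55/3 ≈ 18.333)
Q(R) = 4*R**2 + 232*R/3 (Q(R) = 4*((R**2 + 55*R/3) + R) = 4*(R**2 + 58*R/3) = 4*R**2 + 232*R/3)
(-24278 + 16291)/(J - 14420) + Q(128) = (-24278 + 16291)/(13668 - 14420) + (4/3)*128*(58 + 3*128) = -7987/(-752) + (4/3)*128*(58 + 384) = -7987*(-1/752) + (4/3)*128*442 = 7987/752 + 226304/3 = 170204569/2256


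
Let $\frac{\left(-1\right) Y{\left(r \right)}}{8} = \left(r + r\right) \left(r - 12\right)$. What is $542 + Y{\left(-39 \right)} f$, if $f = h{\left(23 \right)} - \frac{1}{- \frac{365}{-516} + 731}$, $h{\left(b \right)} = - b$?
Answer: $\frac{276577588318}{377561} \approx 7.3254 \cdot 10^{5}$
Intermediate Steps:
$Y{\left(r \right)} = - 16 r \left(-12 + r\right)$ ($Y{\left(r \right)} = - 8 \left(r + r\right) \left(r - 12\right) = - 8 \cdot 2 r \left(-12 + r\right) = - 16 r \left(-12 + r\right)$)
$f = - \frac{8684419}{377561}$ ($f = \left(-1\right) 23 - \frac{1}{- \frac{365}{-516} + 731} = -23 - \frac{1}{\left(-365\right) \left(- \frac{1}{516}\right) + 731} = -23 - \frac{1}{\frac{365}{516} + 731} = -23 - \frac{1}{\frac{377561}{516}} = -23 - \frac{516}{377561} = - \frac{8684419}{377561} \approx -23.001$)
$542 + Y{\left(-39 \right)} f = 542 + 16 \left(-39\right) \left(12 - -39\right) \left(- \frac{8684419}{377561}\right) = 542 + 16 \left(-39\right) \left(12 + 39\right) \left(- \frac{8684419}{377561}\right) = 542 + 16 \left(-39\right) 51 \left(- \frac{8684419}{377561}\right) = 542 - - \frac{276372950256}{377561} = 542 + \frac{276372950256}{377561} = \frac{276577588318}{377561}$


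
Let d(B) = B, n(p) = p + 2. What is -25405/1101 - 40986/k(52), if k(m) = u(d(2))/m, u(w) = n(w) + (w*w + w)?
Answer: -1173392261/5505 ≈ -2.1315e+5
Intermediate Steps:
n(p) = 2 + p
u(w) = 2 + w² + 2*w (u(w) = (2 + w) + (w*w + w) = (2 + w) + (w² + w) = (2 + w) + (w + w²) = 2 + w² + 2*w)
k(m) = 10/m (k(m) = (2 + 2² + 2*2)/m = (2 + 4 + 4)/m = 10/m)
-25405/1101 - 40986/k(52) = -25405/1101 - 40986/(10/52) = -25405*1/1101 - 40986/(10*(1/52)) = -25405/1101 - 40986/5/26 = -25405/1101 - 40986*26/5 = -25405/1101 - 1065636/5 = -1173392261/5505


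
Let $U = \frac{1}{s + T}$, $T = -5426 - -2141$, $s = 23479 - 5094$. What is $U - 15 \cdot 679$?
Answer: $- \frac{153793499}{15100} \approx -10185.0$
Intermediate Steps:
$s = 18385$ ($s = 23479 - 5094 = 18385$)
$T = -3285$ ($T = -5426 + 2141 = -3285$)
$U = \frac{1}{15100}$ ($U = \frac{1}{18385 - 3285} = \frac{1}{15100} \approx 6.6225 \cdot 10^{-5}$)
$U - 15 \cdot 679 = \frac{1}{15100} - 15 \cdot 679 = \frac{1}{15100} - 10185 = - \frac{153793499}{15100}$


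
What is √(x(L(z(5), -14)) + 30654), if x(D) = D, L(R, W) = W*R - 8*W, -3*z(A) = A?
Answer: 4*√17319/3 ≈ 175.47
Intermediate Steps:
z(A) = -A/3
L(R, W) = -8*W + R*W (L(R, W) = R*W - 8*W = -8*W + R*W)
√(x(L(z(5), -14)) + 30654) = √(-14*(-8 - ⅓*5) + 30654) = √(-14*(-8 - 5/3) + 30654) = √(-14*(-29/3) + 30654) = √(406/3 + 30654) = √(92368/3) = 4*√17319/3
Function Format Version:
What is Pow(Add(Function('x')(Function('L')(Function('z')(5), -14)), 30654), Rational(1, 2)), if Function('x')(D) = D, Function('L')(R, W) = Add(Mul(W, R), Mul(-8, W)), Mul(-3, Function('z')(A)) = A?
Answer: Mul(Rational(4, 3), Pow(17319, Rational(1, 2))) ≈ 175.47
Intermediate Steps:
Function('z')(A) = Mul(Rational(-1, 3), A)
Function('L')(R, W) = Add(Mul(-8, W), Mul(R, W)) (Function('L')(R, W) = Add(Mul(R, W), Mul(-8, W)) = Add(Mul(-8, W), Mul(R, W)))
Pow(Add(Function('x')(Function('L')(Function('z')(5), -14)), 30654), Rational(1, 2)) = Pow(Add(Mul(-14, Add(-8, Mul(Rational(-1, 3), 5))), 30654), Rational(1, 2)) = Pow(Add(Mul(-14, Add(-8, Rational(-5, 3))), 30654), Rational(1, 2)) = Pow(Add(Mul(-14, Rational(-29, 3)), 30654), Rational(1, 2)) = Pow(Add(Rational(406, 3), 30654), Rational(1, 2)) = Pow(Rational(92368, 3), Rational(1, 2)) = Mul(Rational(4, 3), Pow(17319, Rational(1, 2)))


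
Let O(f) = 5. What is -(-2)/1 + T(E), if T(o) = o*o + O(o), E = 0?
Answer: 7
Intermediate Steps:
T(o) = 5 + o**2 (T(o) = o*o + 5 = o**2 + 5 = 5 + o**2)
-(-2)/1 + T(E) = -(-2)/1 + (5 + 0**2) = -(-2) + (5 + 0) = -2*(-1) + 5 = 2 + 5 = 7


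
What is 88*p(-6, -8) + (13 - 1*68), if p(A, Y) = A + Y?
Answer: -1287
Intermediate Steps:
88*p(-6, -8) + (13 - 1*68) = 88*(-6 - 8) + (13 - 1*68) = 88*(-14) + (13 - 68) = -1232 - 55 = -1287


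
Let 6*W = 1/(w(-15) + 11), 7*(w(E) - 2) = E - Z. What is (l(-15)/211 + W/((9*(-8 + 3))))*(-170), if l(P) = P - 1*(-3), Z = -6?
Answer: 4541669/467154 ≈ 9.7220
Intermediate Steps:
w(E) = 20/7 + E/7 (w(E) = 2 + (E - 1*(-6))/7 = 2 + (E + 6)/7 = 2 + (6 + E)/7 = 2 + (6/7 + E/7) = 20/7 + E/7)
W = 7/492 (W = 1/(6*((20/7 + (⅐)*(-15)) + 11)) = 1/(6*((20/7 - 15/7) + 11)) = 1/(6*(5/7 + 11)) = 1/(6*(82/7)) = (⅙)*(7/82) = 7/492 ≈ 0.014228)
l(P) = 3 + P (l(P) = P + 3 = 3 + P)
(l(-15)/211 + W/((9*(-8 + 3))))*(-170) = ((3 - 15)/211 + 7/(492*((9*(-8 + 3)))))*(-170) = (-12*1/211 + 7/(492*((9*(-5)))))*(-170) = (-12/211 + (7/492)/(-45))*(-170) = (-12/211 + (7/492)*(-1/45))*(-170) = (-12/211 - 7/22140)*(-170) = -267157/4671540*(-170) = 4541669/467154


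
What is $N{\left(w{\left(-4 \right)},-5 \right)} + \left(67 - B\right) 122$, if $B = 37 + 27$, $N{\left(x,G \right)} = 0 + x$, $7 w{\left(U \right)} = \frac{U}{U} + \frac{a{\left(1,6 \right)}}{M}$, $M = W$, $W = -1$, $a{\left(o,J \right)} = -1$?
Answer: $\frac{2564}{7} \approx 366.29$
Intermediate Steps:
$M = -1$
$w{\left(U \right)} = \frac{2}{7}$ ($w{\left(U \right)} = \frac{\frac{U}{U} - \frac{1}{-1}}{7} = \frac{1 - -1}{7} = \frac{1 + 1}{7} = \frac{1}{7} \cdot 2 = \frac{2}{7}$)
$N{\left(x,G \right)} = x$
$B = 64$
$N{\left(w{\left(-4 \right)},-5 \right)} + \left(67 - B\right) 122 = \frac{2}{7} + \left(67 - 64\right) 122 = \frac{2}{7} + 3 \cdot 122 = \frac{2}{7} + 366 = \frac{2564}{7}$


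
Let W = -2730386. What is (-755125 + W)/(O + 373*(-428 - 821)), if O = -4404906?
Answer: 3485511/4870783 ≈ 0.71560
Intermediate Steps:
(-755125 + W)/(O + 373*(-428 - 821)) = (-755125 - 2730386)/(-4404906 + 373*(-428 - 821)) = -3485511/(-4404906 + 373*(-1249)) = -3485511/(-4404906 - 465877) = -3485511/(-4870783) = -3485511*(-1/4870783) = 3485511/4870783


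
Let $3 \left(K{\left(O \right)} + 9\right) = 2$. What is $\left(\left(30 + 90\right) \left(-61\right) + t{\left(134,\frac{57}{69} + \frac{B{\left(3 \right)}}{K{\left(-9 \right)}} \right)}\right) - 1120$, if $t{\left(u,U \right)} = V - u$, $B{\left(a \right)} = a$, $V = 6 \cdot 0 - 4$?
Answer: $-8578$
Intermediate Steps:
$V = -4$ ($V = 0 - 4 = -4$)
$K{\left(O \right)} = - \frac{25}{3}$ ($K{\left(O \right)} = -9 + \frac{1}{3} \cdot 2 = -9 + \frac{2}{3} = - \frac{25}{3}$)
$t{\left(u,U \right)} = -4 - u$
$\left(\left(30 + 90\right) \left(-61\right) + t{\left(134,\frac{57}{69} + \frac{B{\left(3 \right)}}{K{\left(-9 \right)}} \right)}\right) - 1120 = \left(\left(30 + 90\right) \left(-61\right) - 138\right) - 1120 = \left(120 \left(-61\right) - 138\right) - 1120 = \left(-7320 - 138\right) - 1120 = -7458 - 1120 = -8578$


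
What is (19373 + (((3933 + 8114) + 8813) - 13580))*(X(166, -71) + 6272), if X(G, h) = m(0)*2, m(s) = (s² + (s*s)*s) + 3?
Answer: 167327534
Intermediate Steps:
m(s) = 3 + s² + s³ (m(s) = (s² + s²*s) + 3 = (s² + s³) + 3 = 3 + s² + s³)
X(G, h) = 6 (X(G, h) = (3 + 0² + 0³)*2 = (3 + 0 + 0)*2 = 3*2 = 6)
(19373 + (((3933 + 8114) + 8813) - 13580))*(X(166, -71) + 6272) = (19373 + (((3933 + 8114) + 8813) - 13580))*(6 + 6272) = (19373 + ((12047 + 8813) - 13580))*6278 = (19373 + (20860 - 13580))*6278 = (19373 + 7280)*6278 = 26653*6278 = 167327534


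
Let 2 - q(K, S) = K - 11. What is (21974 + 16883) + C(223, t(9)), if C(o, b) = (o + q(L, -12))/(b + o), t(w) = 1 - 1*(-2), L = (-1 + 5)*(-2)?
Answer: 4390963/113 ≈ 38858.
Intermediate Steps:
L = -8 (L = 4*(-2) = -8)
t(w) = 3 (t(w) = 1 + 2 = 3)
q(K, S) = 13 - K (q(K, S) = 2 - (K - 11) = 2 - (-11 + K) = 2 + (11 - K) = 13 - K)
C(o, b) = (21 + o)/(b + o) (C(o, b) = (o + (13 - 1*(-8)))/(b + o) = (o + (13 + 8))/(b + o) = (o + 21)/(b + o) = (21 + o)/(b + o))
(21974 + 16883) + C(223, t(9)) = (21974 + 16883) + (21 + 223)/(3 + 223) = 38857 + 244/226 = 38857 + (1/226)*244 = 38857 + 122/113 = 4390963/113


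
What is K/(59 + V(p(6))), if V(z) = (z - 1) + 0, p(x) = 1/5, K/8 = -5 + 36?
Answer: 1240/291 ≈ 4.2612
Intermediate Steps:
K = 248 (K = 8*(-5 + 36) = 8*31 = 248)
p(x) = ⅕
V(z) = -1 + z (V(z) = (-1 + z) + 0 = -1 + z)
K/(59 + V(p(6))) = 248/(59 + (-1 + ⅕)) = 248/(59 - ⅘) = 248/(291/5) = 248*(5/291) = 1240/291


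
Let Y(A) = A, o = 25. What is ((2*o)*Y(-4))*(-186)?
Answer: 37200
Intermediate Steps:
((2*o)*Y(-4))*(-186) = ((2*25)*(-4))*(-186) = (50*(-4))*(-186) = -200*(-186) = 37200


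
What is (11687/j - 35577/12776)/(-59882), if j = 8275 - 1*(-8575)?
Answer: 225079669/6445566739600 ≈ 3.4920e-5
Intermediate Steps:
j = 16850 (j = 8275 + 8575 = 16850)
(11687/j - 35577/12776)/(-59882) = (11687/16850 - 35577/12776)/(-59882) = (11687*(1/16850) - 35577*1/12776)*(-1/59882) = (11687/16850 - 35577/12776)*(-1/59882) = -225079669/107637800*(-1/59882) = 225079669/6445566739600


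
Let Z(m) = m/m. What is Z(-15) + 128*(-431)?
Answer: -55167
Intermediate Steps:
Z(m) = 1
Z(-15) + 128*(-431) = 1 + 128*(-431) = 1 - 55168 = -55167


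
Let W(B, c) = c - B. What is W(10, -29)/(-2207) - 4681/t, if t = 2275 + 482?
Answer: -10223444/6084699 ≈ -1.6802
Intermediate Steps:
t = 2757
W(10, -29)/(-2207) - 4681/t = (-29 - 1*10)/(-2207) - 4681/2757 = (-29 - 10)*(-1/2207) - 4681*1/2757 = -39*(-1/2207) - 4681/2757 = 39/2207 - 4681/2757 = -10223444/6084699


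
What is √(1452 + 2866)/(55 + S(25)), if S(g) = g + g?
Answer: √4318/105 ≈ 0.62582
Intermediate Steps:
S(g) = 2*g
√(1452 + 2866)/(55 + S(25)) = √(1452 + 2866)/(55 + 2*25) = √4318/(55 + 50) = √4318/105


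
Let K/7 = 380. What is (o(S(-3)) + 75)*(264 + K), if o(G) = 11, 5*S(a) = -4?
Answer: 251464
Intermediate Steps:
K = 2660 (K = 7*380 = 2660)
S(a) = -⅘ (S(a) = (⅕)*(-4) = -⅘)
(o(S(-3)) + 75)*(264 + K) = (11 + 75)*(264 + 2660) = 86*2924 = 251464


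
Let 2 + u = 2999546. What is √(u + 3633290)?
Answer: √6632834 ≈ 2575.4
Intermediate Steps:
u = 2999544 (u = -2 + 2999546 = 2999544)
√(u + 3633290) = √(2999544 + 3633290) = √6632834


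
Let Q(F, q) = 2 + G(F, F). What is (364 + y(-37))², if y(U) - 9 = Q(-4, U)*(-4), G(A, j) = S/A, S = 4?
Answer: 136161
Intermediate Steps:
G(A, j) = 4/A
Q(F, q) = 2 + 4/F
y(U) = 5 (y(U) = 9 + (2 + 4/(-4))*(-4) = 9 + (2 + 4*(-¼))*(-4) = 9 + (2 - 1)*(-4) = 9 + 1*(-4) = 9 - 4 = 5)
(364 + y(-37))² = (364 + 5)² = 369² = 136161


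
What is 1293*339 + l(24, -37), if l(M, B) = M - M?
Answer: 438327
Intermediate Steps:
l(M, B) = 0
1293*339 + l(24, -37) = 1293*339 + 0 = 438327 + 0 = 438327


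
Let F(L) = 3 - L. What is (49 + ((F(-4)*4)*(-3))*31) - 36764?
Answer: -39319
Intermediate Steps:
(49 + ((F(-4)*4)*(-3))*31) - 36764 = (49 + (((3 - 1*(-4))*4)*(-3))*31) - 36764 = (49 + (((3 + 4)*4)*(-3))*31) - 36764 = (49 + ((7*4)*(-3))*31) - 36764 = (49 + (28*(-3))*31) - 36764 = (49 - 84*31) - 36764 = (49 - 2604) - 36764 = -2555 - 36764 = -39319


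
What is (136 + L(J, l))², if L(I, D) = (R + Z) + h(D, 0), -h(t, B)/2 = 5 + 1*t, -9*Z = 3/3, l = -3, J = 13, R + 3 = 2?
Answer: 1387684/81 ≈ 17132.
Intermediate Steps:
R = -1 (R = -3 + 2 = -1)
Z = -⅑ (Z = -1/(3*3) = -⅑*1 = -⅑ ≈ -0.11111)
h(t, B) = -10 - 2*t (h(t, B) = -2*(5 + 1*t) = -2*(5 + t) = -10 - 2*t)
L(I, D) = -100/9 - 2*D (L(I, D) = (-1 - ⅑) + (-10 - 2*D) = -10/9 + (-10 - 2*D) = -100/9 - 2*D)
(136 + L(J, l))² = (136 + (-100/9 - 2*(-3)))² = (136 + (-100/9 + 6))² = (136 - 46/9)² = (1178/9)² = 1387684/81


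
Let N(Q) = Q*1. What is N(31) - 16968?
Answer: -16937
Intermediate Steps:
N(Q) = Q
N(31) - 16968 = 31 - 16968 = -16937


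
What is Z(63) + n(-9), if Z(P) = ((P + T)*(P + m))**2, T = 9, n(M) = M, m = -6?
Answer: 16842807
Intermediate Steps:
Z(P) = (-6 + P)**2*(9 + P)**2 (Z(P) = ((P + 9)*(P - 6))**2 = ((9 + P)*(-6 + P))**2 = ((-6 + P)*(9 + P))**2 = (-6 + P)**2*(9 + P)**2)
Z(63) + n(-9) = (-6 + 63)**2*(9 + 63)**2 - 9 = 57**2*72**2 - 9 = 3249*5184 - 9 = 16842816 - 9 = 16842807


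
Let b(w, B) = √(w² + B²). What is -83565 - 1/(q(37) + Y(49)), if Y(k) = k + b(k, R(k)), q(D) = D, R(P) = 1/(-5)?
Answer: -5217548980/62437 + 5*√60026/124874 ≈ -83565.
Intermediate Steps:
R(P) = -⅕
b(w, B) = √(B² + w²)
Y(k) = k + √(1/25 + k²) (Y(k) = k + √((-⅕)² + k²) = k + √(1/25 + k²))
-83565 - 1/(q(37) + Y(49)) = -83565 - 1/(37 + (49 + √(1 + 25*49²)/5)) = -83565 - 1/(37 + (49 + √(1 + 25*2401)/5)) = -83565 - 1/(37 + (49 + √(1 + 60025)/5)) = -83565 - 1/(37 + (49 + √60026/5)) = -83565 - 1/(86 + √60026/5)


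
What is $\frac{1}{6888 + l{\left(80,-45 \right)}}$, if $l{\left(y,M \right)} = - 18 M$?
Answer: $\frac{1}{7698} \approx 0.0001299$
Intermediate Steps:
$\frac{1}{6888 + l{\left(80,-45 \right)}} = \frac{1}{6888 - -810} = \frac{1}{6888 + 810} = \frac{1}{7698}$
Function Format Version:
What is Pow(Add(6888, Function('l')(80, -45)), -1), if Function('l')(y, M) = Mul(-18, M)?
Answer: Rational(1, 7698) ≈ 0.00012990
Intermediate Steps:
Pow(Add(6888, Function('l')(80, -45)), -1) = Pow(Add(6888, Mul(-18, -45)), -1) = Pow(Add(6888, 810), -1) = Pow(7698, -1) = Rational(1, 7698)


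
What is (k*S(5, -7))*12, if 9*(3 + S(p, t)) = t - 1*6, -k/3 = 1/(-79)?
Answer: -160/79 ≈ -2.0253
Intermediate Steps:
k = 3/79 (k = -3/(-79) = -3*(-1/79) = 3/79 ≈ 0.037975)
S(p, t) = -11/3 + t/9 (S(p, t) = -3 + (t - 1*6)/9 = -3 + (t - 6)/9 = -3 + (-6 + t)/9 = -3 + (-⅔ + t/9) = -11/3 + t/9)
(k*S(5, -7))*12 = (3*(-11/3 + (⅑)*(-7))/79)*12 = (3*(-11/3 - 7/9)/79)*12 = ((3/79)*(-40/9))*12 = -40/237*12 = -160/79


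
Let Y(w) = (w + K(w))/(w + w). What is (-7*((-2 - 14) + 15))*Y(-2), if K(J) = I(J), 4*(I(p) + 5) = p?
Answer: 105/8 ≈ 13.125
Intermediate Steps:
I(p) = -5 + p/4
K(J) = -5 + J/4
Y(w) = (-5 + 5*w/4)/(2*w) (Y(w) = (w + (-5 + w/4))/(w + w) = (-5 + 5*w/4)/((2*w)) = (-5 + 5*w/4)*(1/(2*w)) = (-5 + 5*w/4)/(2*w))
(-7*((-2 - 14) + 15))*Y(-2) = (-7*((-2 - 14) + 15))*((5/8)*(-4 - 2)/(-2)) = (-7*(-16 + 15))*((5/8)*(-½)*(-6)) = -7*(-1)*(15/8) = 7*(15/8) = 105/8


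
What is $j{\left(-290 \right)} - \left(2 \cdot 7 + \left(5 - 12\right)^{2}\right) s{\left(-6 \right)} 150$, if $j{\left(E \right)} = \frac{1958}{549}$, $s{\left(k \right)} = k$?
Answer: $\frac{31130258}{549} \approx 56704.0$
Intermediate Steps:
$j{\left(E \right)} = \frac{1958}{549}$ ($j{\left(E \right)} = 1958 \cdot \frac{1}{549} = \frac{1958}{549}$)
$j{\left(-290 \right)} - \left(2 \cdot 7 + \left(5 - 12\right)^{2}\right) s{\left(-6 \right)} 150 = \frac{1958}{549} - \left(2 \cdot 7 + \left(5 - 12\right)^{2}\right) \left(-6\right) 150 = \frac{1958}{549} - \left(14 + \left(5 - 12\right)^{2}\right) \left(-6\right) 150 = \frac{1958}{549} - \left(14 + \left(-7\right)^{2}\right) \left(-6\right) 150 = \frac{1958}{549} - \left(14 + 49\right) \left(-6\right) 150 = \frac{1958}{549} - 63 \left(-6\right) 150 = \frac{1958}{549} - \left(-378\right) 150 = \frac{1958}{549} - -56700 = \frac{1958}{549} + 56700 = \frac{31130258}{549}$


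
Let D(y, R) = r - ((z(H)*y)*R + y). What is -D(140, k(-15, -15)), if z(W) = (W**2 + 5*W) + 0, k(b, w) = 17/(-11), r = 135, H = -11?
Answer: -14275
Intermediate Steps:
k(b, w) = -17/11 (k(b, w) = 17*(-1/11) = -17/11)
z(W) = W**2 + 5*W
D(y, R) = 135 - y - 66*R*y (D(y, R) = 135 - (((-11*(5 - 11))*y)*R + y) = 135 - (((-11*(-6))*y)*R + y) = 135 - ((66*y)*R + y) = 135 - (66*R*y + y) = 135 - (y + 66*R*y) = 135 + (-y - 66*R*y) = 135 - y - 66*R*y)
-D(140, k(-15, -15)) = -(135 - 1*140 - 66*(-17/11)*140) = -(135 - 140 + 14280) = -1*14275 = -14275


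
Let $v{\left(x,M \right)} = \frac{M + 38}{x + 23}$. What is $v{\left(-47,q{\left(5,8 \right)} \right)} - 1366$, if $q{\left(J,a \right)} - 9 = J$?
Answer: $- \frac{8209}{6} \approx -1368.2$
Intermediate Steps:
$q{\left(J,a \right)} = 9 + J$
$v{\left(x,M \right)} = \frac{38 + M}{23 + x}$
$v{\left(-47,q{\left(5,8 \right)} \right)} - 1366 = \frac{38 + \left(9 + 5\right)}{23 - 47} - 1366 = \frac{38 + 14}{-24} - 1366 = \left(- \frac{1}{24}\right) 52 - 1366 = - \frac{13}{6} - 1366 = - \frac{8209}{6}$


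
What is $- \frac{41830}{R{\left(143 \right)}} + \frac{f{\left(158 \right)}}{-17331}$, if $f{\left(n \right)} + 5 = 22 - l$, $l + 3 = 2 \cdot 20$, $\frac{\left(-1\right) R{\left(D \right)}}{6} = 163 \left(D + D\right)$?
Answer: $\frac{40586105}{269312186} \approx 0.1507$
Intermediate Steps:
$R{\left(D \right)} = - 1956 D$ ($R{\left(D \right)} = - 6 \cdot 163 \left(D + D\right) = - 6 \cdot 163 \cdot 2 D = - 6 \cdot 326 D = - 1956 D$)
$l = 37$ ($l = -3 + 2 \cdot 20 = -3 + 40 = 37$)
$f{\left(n \right)} = -20$ ($f{\left(n \right)} = -5 + \left(22 - 37\right) = -5 - 15 = -20$)
$- \frac{41830}{R{\left(143 \right)}} + \frac{f{\left(158 \right)}}{-17331} = - \frac{41830}{\left(-1956\right) 143} - \frac{20}{-17331} = - \frac{41830}{-279708} - - \frac{20}{17331} = \left(-41830\right) \left(- \frac{1}{279708}\right) + \frac{20}{17331} = \frac{20915}{139854} + \frac{20}{17331} = \frac{40586105}{269312186}$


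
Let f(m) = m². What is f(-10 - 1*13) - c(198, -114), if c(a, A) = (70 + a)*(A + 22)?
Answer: 25185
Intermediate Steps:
c(a, A) = (22 + A)*(70 + a) (c(a, A) = (70 + a)*(22 + A) = (22 + A)*(70 + a))
f(-10 - 1*13) - c(198, -114) = (-10 - 1*13)² - (1540 + 22*198 + 70*(-114) - 114*198) = (-10 - 13)² - (1540 + 4356 - 7980 - 22572) = (-23)² - 1*(-24656) = 529 + 24656 = 25185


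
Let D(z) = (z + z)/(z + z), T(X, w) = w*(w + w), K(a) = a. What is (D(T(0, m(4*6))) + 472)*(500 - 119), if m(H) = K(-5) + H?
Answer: 180213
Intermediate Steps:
m(H) = -5 + H
T(X, w) = 2*w**2 (T(X, w) = w*(2*w) = 2*w**2)
D(z) = 1 (D(z) = (2*z)/((2*z)) = (2*z)*(1/(2*z)) = 1)
(D(T(0, m(4*6))) + 472)*(500 - 119) = (1 + 472)*(500 - 119) = 473*381 = 180213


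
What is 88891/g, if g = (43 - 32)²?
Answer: 8081/11 ≈ 734.64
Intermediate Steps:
g = 121 (g = 11² = 121)
88891/g = 88891/121 = 88891*(1/121) = 8081/11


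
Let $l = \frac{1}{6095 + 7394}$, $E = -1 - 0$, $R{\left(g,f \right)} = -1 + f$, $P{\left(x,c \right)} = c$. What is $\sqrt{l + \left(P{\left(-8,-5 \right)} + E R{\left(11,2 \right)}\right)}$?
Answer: $\frac{i \sqrt{1091705237}}{13489} \approx 2.4495 i$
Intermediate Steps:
$E = -1$ ($E = -1 + 0 = -1$)
$l = \frac{1}{13489} \approx 7.4134 \cdot 10^{-5}$
$\sqrt{l + \left(P{\left(-8,-5 \right)} + E R{\left(11,2 \right)}\right)} = \sqrt{\frac{1}{13489} - 6} = \sqrt{- \frac{80933}{13489}} = \frac{i \sqrt{1091705237}}{13489}$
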